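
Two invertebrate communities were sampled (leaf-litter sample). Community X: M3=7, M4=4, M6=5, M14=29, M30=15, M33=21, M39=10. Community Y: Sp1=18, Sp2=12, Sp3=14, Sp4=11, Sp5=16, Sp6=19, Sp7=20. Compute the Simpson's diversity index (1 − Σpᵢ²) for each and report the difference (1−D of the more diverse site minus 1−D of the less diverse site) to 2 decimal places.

0.06

Community X: N=91, proportions 0.0769, 0.044, 0.0549, 0.3187, 0.1648, 0.2308, 0.1099, giving 1−D = 0.7951 (working shown to 4 dp, full precision carried).
Community Y: N=110, proportions 0.1636, 0.1091, 0.1273, 0.1, 0.1455, 0.1727, 0.1818, giving 1−D = 0.8511.
Difference = |0.7951 − 0.8511| = 0.0560, i.e. 0.06 to 2 decimal places.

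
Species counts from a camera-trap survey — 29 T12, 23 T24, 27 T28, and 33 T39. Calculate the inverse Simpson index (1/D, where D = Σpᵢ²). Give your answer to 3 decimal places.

Total N = 29+23+27+33 = 112, so the proportions are 0.2589286, 0.2053571, 0.2410714, 0.2946429 (working shown to 7 dp, full precision carried).
D = 0.2589286² + 0.2053571² + 0.2410714² + 0.2946429² = 0.0670440 + 0.0421716 + 0.0581154 + 0.0868144 = 0.2541454.
So 1/D = 3.93476, i.e. 3.935 to 3 decimal places.

3.935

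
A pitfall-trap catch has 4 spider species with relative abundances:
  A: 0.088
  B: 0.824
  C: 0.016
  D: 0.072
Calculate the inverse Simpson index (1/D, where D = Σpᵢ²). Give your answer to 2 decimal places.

1.44

D = 0.088² + 0.824² + 0.016² + 0.072² = 0.00774 + 0.67898 + 0.00026 + 0.00518 = 0.69216 (working shown to 5 dp, full precision carried).
So 1/D = 1.4448, i.e. 1.44 to 2 decimal places.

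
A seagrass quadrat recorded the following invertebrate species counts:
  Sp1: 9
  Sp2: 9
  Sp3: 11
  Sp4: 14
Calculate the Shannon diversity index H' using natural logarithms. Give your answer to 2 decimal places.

1.37

Total N = 9+9+11+14 = 43, so the proportions are 0.2093, 0.2093, 0.2558, 0.3256 (working shown to 4 dp, full precision carried).
Each pᵢ ln pᵢ term: 0.2093×(-1.5640)=-0.3273, 0.2093×(-1.5640)=-0.3273, 0.2558×(-1.3633)=-0.3488, 0.3256×(-1.1221)=-0.3653.
Sum = -1.3688, so H' = 1.37.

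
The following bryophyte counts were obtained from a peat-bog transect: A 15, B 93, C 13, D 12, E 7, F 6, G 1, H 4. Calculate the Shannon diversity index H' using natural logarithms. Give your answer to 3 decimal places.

Total N = 15+93+13+12+7+6+1+4 = 151, so the proportions are 0.09934, 0.61589, 0.08609, 0.07947, 0.04636, 0.03974, 0.00662, 0.02649 (working shown to 5 dp, full precision carried).
Each pᵢ ln pᵢ term: 0.09934×(-2.30923)=-0.22939, 0.61589×(-0.48468)=-0.29851, 0.08609×(-2.45233)=-0.21113, 0.07947×(-2.53237)=-0.20125, 0.04636×(-3.07137)=-0.14238, 0.03974×(-3.22552)=-0.12817, 0.00662×(-5.01728)=-0.03323, 0.02649×(-3.63099)=-0.09619.
Sum = -1.34024, so H' = 1.340.

1.340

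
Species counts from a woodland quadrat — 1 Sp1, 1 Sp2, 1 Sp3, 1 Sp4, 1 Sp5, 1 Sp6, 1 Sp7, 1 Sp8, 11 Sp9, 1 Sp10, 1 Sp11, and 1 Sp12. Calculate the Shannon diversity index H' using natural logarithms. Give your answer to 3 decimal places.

Total N = 1+1+1+1+1+1+1+1+11+1+1+1 = 22, so the proportions are 0.04545, 0.04545, 0.04545, 0.04545, 0.04545, 0.04545, 0.04545, 0.04545, 0.5, 0.04545, 0.04545, 0.04545 (working shown to 5 dp, full precision carried).
Each pᵢ ln pᵢ term: 0.04545×(-3.09104)=-0.14050, 0.04545×(-3.09104)=-0.14050, 0.04545×(-3.09104)=-0.14050, 0.04545×(-3.09104)=-0.14050, 0.04545×(-3.09104)=-0.14050, 0.04545×(-3.09104)=-0.14050, 0.04545×(-3.09104)=-0.14050, 0.04545×(-3.09104)=-0.14050, 0.5×(-0.69315)=-0.34657, 0.04545×(-3.09104)=-0.14050, 0.04545×(-3.09104)=-0.14050, 0.04545×(-3.09104)=-0.14050.
Sum = -1.89209, so H' = 1.892.

1.892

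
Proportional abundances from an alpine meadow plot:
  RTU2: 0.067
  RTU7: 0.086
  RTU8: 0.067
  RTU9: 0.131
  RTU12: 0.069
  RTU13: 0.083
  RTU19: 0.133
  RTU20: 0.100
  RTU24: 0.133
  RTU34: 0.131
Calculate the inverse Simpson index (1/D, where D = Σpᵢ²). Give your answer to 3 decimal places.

9.283

D = 0.067² + 0.086² + 0.067² + 0.131² + 0.069² + 0.083² + 0.133² + 0.1² + 0.133² + 0.131² = 0.0044890 + 0.0073960 + 0.0044890 + 0.0171610 + 0.0047610 + 0.0068890 + 0.0176890 + 0.0100000 + 0.0176890 + 0.0171610 = 0.1077240 (working shown to 7 dp, full precision carried).
So 1/D = 9.28298, i.e. 9.283 to 3 decimal places.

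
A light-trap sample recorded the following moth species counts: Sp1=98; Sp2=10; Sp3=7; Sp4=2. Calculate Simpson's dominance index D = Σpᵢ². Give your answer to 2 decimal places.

0.71

Total N = 98+10+7+2 = 117, so the proportions are 0.8376, 0.0855, 0.0598, 0.0171 (working shown to 4 dp, full precision carried).
D = 0.8376² + 0.0855² + 0.0598² + 0.0171² = 0.7016 + 0.0073 + 0.0036 + 0.0003 = 0.7128.
To 2 decimal places, D = 0.71.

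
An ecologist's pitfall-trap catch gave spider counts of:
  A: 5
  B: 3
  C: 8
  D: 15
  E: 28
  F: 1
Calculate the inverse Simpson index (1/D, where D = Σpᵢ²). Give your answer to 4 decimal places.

Total N = 5+3+8+15+28+1 = 60, so the proportions are 0.08333333, 0.05, 0.13333333, 0.25, 0.46666667, 0.01666667 (working shown to 8 dp, full precision carried).
D = 0.08333333² + 0.05² + 0.13333333² + 0.25² + 0.46666667² + 0.01666667² = 0.00694444 + 0.00250000 + 0.01777778 + 0.06250000 + 0.21777778 + 0.00027778 = 0.30777778.
So 1/D = 3.249097, i.e. 3.2491 to 4 decimal places.

3.2491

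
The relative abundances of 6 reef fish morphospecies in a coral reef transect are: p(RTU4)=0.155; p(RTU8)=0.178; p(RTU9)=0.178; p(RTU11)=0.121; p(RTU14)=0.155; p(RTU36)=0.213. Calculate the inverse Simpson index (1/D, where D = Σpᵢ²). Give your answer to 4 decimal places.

5.8334

D = 0.155² + 0.178² + 0.178² + 0.121² + 0.155² + 0.213² = 0.02402500 + 0.03168400 + 0.03168400 + 0.01464100 + 0.02402500 + 0.04536900 = 0.17142800 (working shown to 8 dp, full precision carried).
So 1/D = 5.833353, i.e. 5.8334 to 4 decimal places.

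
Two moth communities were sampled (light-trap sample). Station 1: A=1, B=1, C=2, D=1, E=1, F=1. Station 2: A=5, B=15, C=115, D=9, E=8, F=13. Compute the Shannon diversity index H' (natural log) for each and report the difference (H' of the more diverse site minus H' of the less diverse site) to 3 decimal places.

Station 1: N=7, proportions 0.14286, 0.14286, 0.28571, 0.14286, 0.14286, 0.14286, giving H' = 1.74787 (working shown to 5 dp, full precision carried).
Station 2: N=165, proportions 0.0303, 0.09091, 0.69697, 0.05455, 0.04848, 0.07879, giving H' = 1.08116.
Difference = |1.74787 − 1.08116| = 0.66671, i.e. 0.667 to 3 decimal places.

0.667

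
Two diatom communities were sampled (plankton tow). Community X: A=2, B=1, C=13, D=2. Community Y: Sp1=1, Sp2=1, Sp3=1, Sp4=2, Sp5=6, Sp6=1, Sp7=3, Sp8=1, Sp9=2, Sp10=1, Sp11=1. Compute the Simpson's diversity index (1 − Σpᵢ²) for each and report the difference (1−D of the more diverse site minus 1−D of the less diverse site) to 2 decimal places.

Community X: N=18, proportions 0.1111, 0.0556, 0.7222, 0.1111, giving 1−D = 0.4506 (working shown to 4 dp, full precision carried).
Community Y: N=20, proportions 0.05, 0.05, 0.05, 0.1, 0.3, 0.05, 0.15, 0.05, 0.1, 0.05, 0.05, giving 1−D = 0.8500.
Difference = |0.4506 − 0.8500| = 0.3994, i.e. 0.40 to 2 decimal places.

0.40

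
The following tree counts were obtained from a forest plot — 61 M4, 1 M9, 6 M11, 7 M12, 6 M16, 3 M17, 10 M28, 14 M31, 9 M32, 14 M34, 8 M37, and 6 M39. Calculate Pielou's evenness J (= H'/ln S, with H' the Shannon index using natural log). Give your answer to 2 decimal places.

Total N = 61+1+6+7+6+3+10+14+9+14+8+6 = 145, so the proportions are 0.4207, 0.0069, 0.0414, 0.0483, 0.0414, 0.0207, 0.069, 0.0966, 0.0621, 0.0966, 0.0552, 0.0414 (working shown to 4 dp, full precision carried).
H' = −Σ pᵢ ln pᵢ = −((-0.3643) + (-0.0343) + (-0.1318) + (-0.1463) + (-0.1318) + (-0.0802) + (-0.1844) + (-0.2257) + (-0.1725) + (-0.2257) + (-0.1599) + (-0.1318)) = 1.9887.
With S = 12 species, ln S = 2.4849, so J = 1.9887/2.4849 = 0.8003, i.e. 0.80 to 2 decimal places.

0.80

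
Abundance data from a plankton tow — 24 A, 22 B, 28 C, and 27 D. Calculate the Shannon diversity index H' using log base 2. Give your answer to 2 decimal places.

Total N = 24+22+28+27 = 101, so the proportions are 0.2376, 0.2178, 0.2772, 0.2673 (working shown to 4 dp, full precision carried).
Each pᵢ log₂ pᵢ term: 0.2376×(-2.0732)=-0.4927, 0.2178×(-2.1988)=-0.4789, 0.2772×(-1.8509)=-0.5131, 0.2673×(-1.9033)=-0.5088.
Sum = -1.9935, so H' = 1.99.

1.99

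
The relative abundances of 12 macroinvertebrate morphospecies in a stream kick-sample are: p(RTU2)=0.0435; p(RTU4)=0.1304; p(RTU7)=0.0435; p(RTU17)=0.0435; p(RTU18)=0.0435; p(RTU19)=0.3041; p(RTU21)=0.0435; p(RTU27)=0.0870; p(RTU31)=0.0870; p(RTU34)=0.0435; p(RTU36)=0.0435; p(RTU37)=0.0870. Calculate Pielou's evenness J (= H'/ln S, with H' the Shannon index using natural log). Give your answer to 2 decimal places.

H' = −Σ pᵢ ln pᵢ = −((-0.1364) + (-0.2656) + (-0.1364) + (-0.1364) + (-0.1364) + (-0.3620) + (-0.1364) + (-0.2124) + (-0.2124) + (-0.1364) + (-0.1364) + (-0.2124)) = 2.2196 (working shown to 4 dp, full precision carried).
With S = 12 species, ln S = 2.4849, so J = 2.2196/2.4849 = 0.8932, i.e. 0.89 to 2 decimal places.

0.89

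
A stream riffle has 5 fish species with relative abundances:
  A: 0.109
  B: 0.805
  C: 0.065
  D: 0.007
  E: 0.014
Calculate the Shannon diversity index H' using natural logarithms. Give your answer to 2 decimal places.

Each pᵢ ln pᵢ term (working shown to 4 dp, full precision carried): 0.109×(-2.2164)=-0.2416, 0.805×(-0.2169)=-0.1746, 0.065×(-2.7334)=-0.1777, 0.007×(-4.9618)=-0.0347, 0.014×(-4.2687)=-0.0598.
Sum = -0.6884, so H' = 0.69.

0.69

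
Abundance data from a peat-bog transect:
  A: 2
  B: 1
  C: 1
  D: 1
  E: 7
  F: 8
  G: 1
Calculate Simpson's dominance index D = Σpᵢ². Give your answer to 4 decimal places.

0.2744

Total N = 2+1+1+1+7+8+1 = 21, so the proportions are 0.095238, 0.047619, 0.047619, 0.047619, 0.333333, 0.380952, 0.047619 (working shown to 6 dp, full precision carried).
D = 0.095238² + 0.047619² + 0.047619² + 0.047619² + 0.333333² + 0.380952² + 0.047619² = 0.009070 + 0.002268 + 0.002268 + 0.002268 + 0.111111 + 0.145125 + 0.002268 = 0.274376.
To 4 decimal places, D = 0.2744.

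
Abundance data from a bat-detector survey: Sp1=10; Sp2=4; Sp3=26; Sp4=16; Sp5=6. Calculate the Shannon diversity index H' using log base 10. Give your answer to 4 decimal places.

0.6128

Total N = 10+4+26+16+6 = 62, so the proportions are 0.16129, 0.064516, 0.419355, 0.258065, 0.096774 (working shown to 6 dp, full precision carried).
Each pᵢ log₁₀ pᵢ term: 0.16129×(-0.792392)=-0.127805, 0.064516×(-1.190332)=-0.076796, 0.419355×(-0.377418)=-0.158272, 0.258065×(-0.588272)=-0.151812, 0.096774×(-1.014240)=-0.098152.
Sum = -0.612837, so H' = 0.6128.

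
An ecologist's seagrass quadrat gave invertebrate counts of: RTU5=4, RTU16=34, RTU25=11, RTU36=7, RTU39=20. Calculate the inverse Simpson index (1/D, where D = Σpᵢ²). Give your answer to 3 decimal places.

3.316

Total N = 4+34+11+7+20 = 76, so the proportions are 0.0526316, 0.4473684, 0.1447368, 0.0921053, 0.2631579 (working shown to 7 dp, full precision carried).
D = 0.0526316² + 0.4473684² + 0.1447368² + 0.0921053² + 0.2631579² = 0.0027701 + 0.2001385 + 0.0209488 + 0.0084834 + 0.0692521 = 0.3015928.
So 1/D = 3.31573, i.e. 3.316 to 3 decimal places.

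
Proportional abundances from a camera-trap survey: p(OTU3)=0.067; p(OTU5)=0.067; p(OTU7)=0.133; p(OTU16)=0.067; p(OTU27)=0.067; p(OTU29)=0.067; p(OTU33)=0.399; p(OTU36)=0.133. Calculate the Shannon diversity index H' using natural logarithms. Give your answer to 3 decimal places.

Each pᵢ ln pᵢ term (working shown to 5 dp, full precision carried): 0.067×(-2.70306)=-0.18111, 0.067×(-2.70306)=-0.18111, 0.133×(-2.01741)=-0.26832, 0.067×(-2.70306)=-0.18111, 0.067×(-2.70306)=-0.18111, 0.067×(-2.70306)=-0.18111, 0.399×(-0.91879)=-0.36660, 0.133×(-2.01741)=-0.26832.
Sum = -1.80875, so H' = 1.809.

1.809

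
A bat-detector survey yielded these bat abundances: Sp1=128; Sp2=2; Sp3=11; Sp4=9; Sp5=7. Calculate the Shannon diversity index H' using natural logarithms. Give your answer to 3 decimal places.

Total N = 128+2+11+9+7 = 157, so the proportions are 0.81529, 0.01274, 0.07006, 0.05732, 0.04459 (working shown to 5 dp, full precision carried).
Each pᵢ ln pᵢ term: 0.81529×(-0.20422)=-0.16649, 0.01274×(-4.36310)=-0.05558, 0.07006×(-2.65835)=-0.18625, 0.05732×(-2.85902)=-0.16389, 0.04459×(-3.11034)=-0.13868.
Sum = -0.71090, so H' = 0.711.

0.711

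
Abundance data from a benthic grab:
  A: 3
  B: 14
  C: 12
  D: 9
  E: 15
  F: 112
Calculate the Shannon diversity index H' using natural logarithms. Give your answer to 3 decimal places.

Total N = 3+14+12+9+15+112 = 165, so the proportions are 0.01818, 0.08485, 0.07273, 0.05455, 0.09091, 0.67879 (working shown to 5 dp, full precision carried).
Each pᵢ ln pᵢ term: 0.01818×(-4.00733)=-0.07286, 0.08485×(-2.46689)=-0.20931, 0.07273×(-2.62104)=-0.19062, 0.05455×(-2.90872)=-0.15866, 0.09091×(-2.39790)=-0.21799, 0.67879×(-0.38745)=-0.26299.
Sum = -1.11244, so H' = 1.112.

1.112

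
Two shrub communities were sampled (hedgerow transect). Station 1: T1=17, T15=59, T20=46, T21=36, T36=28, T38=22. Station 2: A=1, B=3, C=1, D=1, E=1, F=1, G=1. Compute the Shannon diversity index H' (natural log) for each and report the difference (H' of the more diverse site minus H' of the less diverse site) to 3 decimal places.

0.124

Station 1: N=208, proportions 0.08173, 0.28365, 0.22115, 0.17308, 0.13462, 0.10577, giving H' = 1.70692 (working shown to 5 dp, full precision carried).
Station 2: N=9, proportions 0.11111, 0.33333, 0.11111, 0.11111, 0.11111, 0.11111, 0.11111, giving H' = 1.83102.
Difference = |1.70692 − 1.83102| = 0.12410, i.e. 0.124 to 3 decimal places.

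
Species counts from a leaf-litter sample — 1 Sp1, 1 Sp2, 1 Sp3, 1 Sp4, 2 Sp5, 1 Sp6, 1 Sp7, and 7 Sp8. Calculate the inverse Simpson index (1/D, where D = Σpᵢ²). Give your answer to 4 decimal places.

3.8136

Total N = 1+1+1+1+2+1+1+7 = 15, so the proportions are 0.06666667, 0.06666667, 0.06666667, 0.06666667, 0.13333333, 0.06666667, 0.06666667, 0.46666667 (working shown to 8 dp, full precision carried).
D = 0.06666667² + 0.06666667² + 0.06666667² + 0.06666667² + 0.13333333² + 0.06666667² + 0.06666667² + 0.46666667² = 0.00444444 + 0.00444444 + 0.00444444 + 0.00444444 + 0.01777778 + 0.00444444 + 0.00444444 + 0.21777778 = 0.26222222.
So 1/D = 3.813559, i.e. 3.8136 to 4 decimal places.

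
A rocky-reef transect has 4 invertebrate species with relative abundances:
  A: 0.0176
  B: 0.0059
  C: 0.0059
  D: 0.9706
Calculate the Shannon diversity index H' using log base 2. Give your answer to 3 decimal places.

Each pᵢ log₂ pᵢ term (working shown to 5 dp, full precision carried): 0.0176×(-5.82828)=-0.10258, 0.0059×(-7.40507)=-0.04369, 0.0059×(-7.40507)=-0.04369, 0.9706×(-0.04305)=-0.04179.
Sum = -0.23174, so H' = 0.232.

0.232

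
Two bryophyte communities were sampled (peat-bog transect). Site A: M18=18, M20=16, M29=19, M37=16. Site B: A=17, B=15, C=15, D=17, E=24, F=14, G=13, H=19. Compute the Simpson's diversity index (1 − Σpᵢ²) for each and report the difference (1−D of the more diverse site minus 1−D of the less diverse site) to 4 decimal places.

0.1217

Site A: N=69, proportions 0.26087, 0.231884, 0.275362, 0.231884, giving 1−D = 0.748582 (working shown to 6 dp, full precision carried).
Site B: N=134, proportions 0.126866, 0.11194, 0.11194, 0.126866, 0.179104, 0.104478, 0.097015, 0.141791, giving 1−D = 0.870238.
Difference = |0.748582 − 0.870238| = 0.121656, i.e. 0.1217 to 4 decimal places.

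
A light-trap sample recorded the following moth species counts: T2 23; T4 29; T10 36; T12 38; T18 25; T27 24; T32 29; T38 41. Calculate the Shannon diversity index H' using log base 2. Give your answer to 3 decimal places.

2.969

Total N = 23+29+36+38+25+24+29+41 = 245, so the proportions are 0.09388, 0.11837, 0.14694, 0.1551, 0.10204, 0.09796, 0.11837, 0.16735 (working shown to 5 dp, full precision carried).
Each pᵢ log₂ pᵢ term: 0.09388×(-3.41308)=-0.32041, 0.11837×(-3.07866)=-0.36441, 0.14694×(-2.76671)=-0.40654, 0.1551×(-2.68871)=-0.41702, 0.10204×(-3.29278)=-0.33600, 0.09796×(-3.35168)=-0.32833, 0.11837×(-3.07866)=-0.36441, 0.16735×(-2.57909)=-0.43160.
Sum = -2.96873, so H' = 2.969.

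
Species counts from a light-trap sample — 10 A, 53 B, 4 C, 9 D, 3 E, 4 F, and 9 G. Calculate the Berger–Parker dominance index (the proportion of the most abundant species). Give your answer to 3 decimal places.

0.576

Total N = 10+53+4+9+3+4+9 = 92, so the proportions are 0.1087, 0.57609, 0.04348, 0.09783, 0.03261, 0.04348, 0.09783 (working shown to 5 dp, full precision carried).
The largest proportion is 0.57609, i.e. d = 0.576 to 3 decimal places.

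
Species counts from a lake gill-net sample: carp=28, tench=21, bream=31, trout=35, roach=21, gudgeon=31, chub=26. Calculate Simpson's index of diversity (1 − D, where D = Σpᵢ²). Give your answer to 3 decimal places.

Total N = 28+21+31+35+21+31+26 = 193, so the proportions are 0.14508, 0.10881, 0.16062, 0.18135, 0.10881, 0.16062, 0.13472 (working shown to 5 dp, full precision carried).
D = 0.14508² + 0.10881² + 0.16062² + 0.18135² + 0.10881² + 0.16062² + 0.13472² = 0.02105 + 0.01184 + 0.02580 + 0.03289 + 0.01184 + 0.02580 + 0.01815 = 0.14736.
So 1 − D = 0.85264, i.e. 0.853 to 3 decimal places.

0.853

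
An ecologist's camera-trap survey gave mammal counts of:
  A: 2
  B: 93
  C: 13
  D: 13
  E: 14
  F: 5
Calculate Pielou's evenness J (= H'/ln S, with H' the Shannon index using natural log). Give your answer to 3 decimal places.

0.627

Total N = 2+93+13+13+14+5 = 140, so the proportions are 0.01429, 0.66429, 0.09286, 0.09286, 0.1, 0.03571 (working shown to 5 dp, full precision carried).
H' = −Σ pᵢ ln pᵢ = −((-0.06069) + (-0.27172) + (-0.22069) + (-0.22069) + (-0.23026) + (-0.11901)) = 1.12307.
With S = 6 species, ln S = 1.79176, so J = 1.12307/1.79176 = 0.62679, i.e. 0.627 to 3 decimal places.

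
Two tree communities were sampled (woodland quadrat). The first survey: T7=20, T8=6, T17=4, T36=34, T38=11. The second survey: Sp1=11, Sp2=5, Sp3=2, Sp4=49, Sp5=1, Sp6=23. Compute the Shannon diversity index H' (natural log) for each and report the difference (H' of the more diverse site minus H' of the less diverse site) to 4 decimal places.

The first survey: N=75, proportions 0.26666667, 0.08, 0.05333333, 0.45333333, 0.14666667, giving H' = 1.35104164 (working shown to 8 dp, full precision carried).
The second survey: N=91, proportions 0.12087912, 0.05494505, 0.02197802, 0.53846154, 0.01098901, 0.25274725, giving H' = 1.22925628.
Difference = |1.35104164 − 1.22925628| = 0.12178536, i.e. 0.1218 to 4 decimal places.

0.1218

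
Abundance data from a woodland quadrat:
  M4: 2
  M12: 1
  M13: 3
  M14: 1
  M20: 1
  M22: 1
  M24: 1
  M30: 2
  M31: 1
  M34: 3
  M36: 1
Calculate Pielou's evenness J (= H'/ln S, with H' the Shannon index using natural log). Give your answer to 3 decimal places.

Total N = 2+1+3+1+1+1+1+2+1+3+1 = 17, so the proportions are 0.11765, 0.05882, 0.17647, 0.05882, 0.05882, 0.05882, 0.05882, 0.11765, 0.05882, 0.17647, 0.05882 (working shown to 5 dp, full precision carried).
H' = −Σ pᵢ ln pᵢ = −((-0.25177) + (-0.16666) + (-0.30611) + (-0.16666) + (-0.16666) + (-0.16666) + (-0.16666) + (-0.25177) + (-0.16666) + (-0.30611) + (-0.16666)) = 2.28237.
With S = 11 species, ln S = 2.39790, so J = 2.28237/2.39790 = 0.95182, i.e. 0.952 to 3 decimal places.

0.952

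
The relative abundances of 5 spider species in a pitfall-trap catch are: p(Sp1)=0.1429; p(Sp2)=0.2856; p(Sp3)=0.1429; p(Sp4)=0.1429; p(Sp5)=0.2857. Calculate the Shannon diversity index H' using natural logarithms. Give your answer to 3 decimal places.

Each pᵢ ln pᵢ term (working shown to 5 dp, full precision carried): 0.1429×(-1.94561)=-0.27803, 0.2856×(-1.25316)=-0.35790, 0.1429×(-1.94561)=-0.27803, 0.1429×(-1.94561)=-0.27803, 0.2857×(-1.25281)=-0.35793.
Sum = -1.54992, so H' = 1.550.

1.550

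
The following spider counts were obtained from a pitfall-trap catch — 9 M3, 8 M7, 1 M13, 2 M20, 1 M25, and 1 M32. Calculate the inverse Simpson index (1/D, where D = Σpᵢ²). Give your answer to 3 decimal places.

3.184

Total N = 9+8+1+2+1+1 = 22, so the proportions are 0.4090909, 0.3636364, 0.0454545, 0.0909091, 0.0454545, 0.0454545 (working shown to 7 dp, full precision carried).
D = 0.4090909² + 0.3636364² + 0.0454545² + 0.0909091² + 0.0454545² + 0.0454545² = 0.1673554 + 0.1322314 + 0.0020661 + 0.0082645 + 0.0020661 + 0.0020661 = 0.3140496.
So 1/D = 3.18421, i.e. 3.184 to 3 decimal places.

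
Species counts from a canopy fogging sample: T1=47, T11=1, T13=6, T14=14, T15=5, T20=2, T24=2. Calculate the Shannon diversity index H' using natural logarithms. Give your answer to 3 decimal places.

1.234

Total N = 47+1+6+14+5+2+2 = 77, so the proportions are 0.61039, 0.01299, 0.07792, 0.18182, 0.06494, 0.02597, 0.02597 (working shown to 5 dp, full precision carried).
Each pᵢ ln pᵢ term: 0.61039×(-0.49366)=-0.30132, 0.01299×(-4.34381)=-0.05641, 0.07792×(-2.55205)=-0.19886, 0.18182×(-1.70475)=-0.30995, 0.06494×(-2.73437)=-0.17756, 0.02597×(-3.65066)=-0.09482, 0.02597×(-3.65066)=-0.09482.
Sum = -1.23375, so H' = 1.234.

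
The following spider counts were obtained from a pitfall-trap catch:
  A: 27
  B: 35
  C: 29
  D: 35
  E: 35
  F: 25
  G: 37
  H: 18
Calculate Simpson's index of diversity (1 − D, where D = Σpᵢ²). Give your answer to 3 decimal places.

Total N = 27+35+29+35+35+25+37+18 = 241, so the proportions are 0.11203, 0.14523, 0.12033, 0.14523, 0.14523, 0.10373, 0.15353, 0.07469 (working shown to 5 dp, full precision carried).
D = 0.11203² + 0.14523² + 0.12033² + 0.14523² + 0.14523² + 0.10373² + 0.15353² + 0.07469² = 0.01255 + 0.02109 + 0.01448 + 0.02109 + 0.02109 + 0.01076 + 0.02357 + 0.00558 = 0.13021.
So 1 − D = 0.86979, i.e. 0.870 to 3 decimal places.

0.870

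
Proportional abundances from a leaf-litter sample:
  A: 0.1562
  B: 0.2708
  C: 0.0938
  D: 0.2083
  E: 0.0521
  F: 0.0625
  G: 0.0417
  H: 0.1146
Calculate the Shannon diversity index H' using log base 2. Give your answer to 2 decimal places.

2.74

Each pᵢ log₂ pᵢ term (working shown to 4 dp, full precision carried): 0.1562×(-2.6785)=-0.4184, 0.2708×(-1.8847)=-0.5104, 0.0938×(-3.4143)=-0.3203, 0.2083×(-2.2633)=-0.4714, 0.0521×(-4.2626)=-0.2221, 0.0625×(-4.0000)=-0.2500, 0.0417×(-4.5838)=-0.1911, 0.1146×(-3.1253)=-0.3582.
Sum = -2.7418, so H' = 2.74.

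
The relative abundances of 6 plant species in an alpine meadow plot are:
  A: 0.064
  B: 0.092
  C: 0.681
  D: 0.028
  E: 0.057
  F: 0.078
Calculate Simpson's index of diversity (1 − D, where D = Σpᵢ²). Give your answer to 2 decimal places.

0.51

D = 0.064² + 0.092² + 0.681² + 0.028² + 0.057² + 0.078² = 0.0041 + 0.0085 + 0.4638 + 0.0008 + 0.0032 + 0.0061 = 0.4864 (working shown to 4 dp, full precision carried).
So 1 − D = 0.5136, i.e. 0.51 to 2 decimal places.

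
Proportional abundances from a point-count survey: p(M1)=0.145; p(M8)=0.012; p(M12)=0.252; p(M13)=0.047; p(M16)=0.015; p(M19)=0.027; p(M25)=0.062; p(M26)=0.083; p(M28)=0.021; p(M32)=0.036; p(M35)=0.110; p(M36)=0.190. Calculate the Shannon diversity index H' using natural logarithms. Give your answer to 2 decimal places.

Each pᵢ ln pᵢ term (working shown to 4 dp, full precision carried): 0.145×(-1.9310)=-0.2800, 0.012×(-4.4228)=-0.0531, 0.252×(-1.3783)=-0.3473, 0.047×(-3.0576)=-0.1437, 0.015×(-4.1997)=-0.0630, 0.027×(-3.6119)=-0.0975, 0.062×(-2.7806)=-0.1724, 0.083×(-2.4889)=-0.2066, 0.021×(-3.8632)=-0.0811, 0.036×(-3.3242)=-0.1197, 0.11×(-2.2073)=-0.2428, 0.19×(-1.6607)=-0.3155.
Sum = -2.1228, so H' = 2.12.

2.12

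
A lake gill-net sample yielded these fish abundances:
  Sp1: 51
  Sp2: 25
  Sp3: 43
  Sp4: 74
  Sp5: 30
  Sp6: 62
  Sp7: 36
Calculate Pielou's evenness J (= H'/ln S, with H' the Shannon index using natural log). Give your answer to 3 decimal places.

0.968

Total N = 51+25+43+74+30+62+36 = 321, so the proportions are 0.15888, 0.07788, 0.13396, 0.23053, 0.09346, 0.19315, 0.11215 (working shown to 5 dp, full precision carried).
H' = −Σ pᵢ ln pᵢ = −((-0.29228) + (-0.19880) + (-0.26928) + (-0.33827) + (-0.22152) + (-0.31759) + (-0.24537)) = 1.88312.
With S = 7 species, ln S = 1.94591, so J = 1.88312/1.94591 = 0.96773, i.e. 0.968 to 3 decimal places.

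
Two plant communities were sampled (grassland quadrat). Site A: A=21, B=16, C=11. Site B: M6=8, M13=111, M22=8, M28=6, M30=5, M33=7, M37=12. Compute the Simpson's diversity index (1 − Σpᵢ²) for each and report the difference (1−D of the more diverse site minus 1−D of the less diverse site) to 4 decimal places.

Site A: N=48, proportions 0.4375, 0.333333, 0.229167, giving 1−D = 0.644965 (working shown to 6 dp, full precision carried).
Site B: N=157, proportions 0.050955, 0.707006, 0.050955, 0.038217, 0.031847, 0.044586, 0.076433, giving 1−D = 0.484644.
Difference = |0.644965 − 0.484644| = 0.160321, i.e. 0.1603 to 4 decimal places.

0.1603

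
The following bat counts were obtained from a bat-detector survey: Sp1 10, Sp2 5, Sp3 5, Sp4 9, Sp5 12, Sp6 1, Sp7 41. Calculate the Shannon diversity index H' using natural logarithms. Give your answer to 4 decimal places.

Total N = 10+5+5+9+12+1+41 = 83, so the proportions are 0.120482, 0.060241, 0.060241, 0.108434, 0.144578, 0.012048, 0.493976 (working shown to 6 dp, full precision carried).
Each pᵢ ln pᵢ term: 0.120482×(-2.116256)=-0.254971, 0.060241×(-2.809403)=-0.169241, 0.060241×(-2.809403)=-0.169241, 0.108434×(-2.221616)=-0.240898, 0.144578×(-1.933934)=-0.279605, 0.012048×(-4.418841)=-0.053239, 0.493976×(-0.705269)=-0.348386.
Sum = -1.515581, so H' = 1.5156.

1.5156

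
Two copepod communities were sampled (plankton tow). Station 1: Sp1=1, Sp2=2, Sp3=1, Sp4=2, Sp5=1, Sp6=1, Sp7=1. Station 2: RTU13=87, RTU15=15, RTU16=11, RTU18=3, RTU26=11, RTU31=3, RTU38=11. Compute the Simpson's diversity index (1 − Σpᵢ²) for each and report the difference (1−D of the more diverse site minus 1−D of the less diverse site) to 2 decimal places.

Station 1: N=9, proportions 0.1111, 0.2222, 0.1111, 0.2222, 0.1111, 0.1111, 0.1111, giving 1−D = 0.8395 (working shown to 4 dp, full precision carried).
Station 2: N=141, proportions 0.617, 0.1064, 0.078, 0.0213, 0.078, 0.0213, 0.078, giving 1−D = 0.5888.
Difference = |0.8395 − 0.5888| = 0.2507, i.e. 0.25 to 2 decimal places.

0.25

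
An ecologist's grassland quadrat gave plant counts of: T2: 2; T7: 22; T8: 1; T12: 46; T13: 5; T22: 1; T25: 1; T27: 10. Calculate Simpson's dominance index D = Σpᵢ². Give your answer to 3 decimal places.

0.353

Total N = 2+22+1+46+5+1+1+10 = 88, so the proportions are 0.02273, 0.25, 0.01136, 0.52273, 0.05682, 0.01136, 0.01136, 0.11364 (working shown to 5 dp, full precision carried).
D = 0.02273² + 0.25² + 0.01136² + 0.52273² + 0.05682² + 0.01136² + 0.01136² + 0.11364² = 0.00052 + 0.06250 + 0.00013 + 0.27324 + 0.00323 + 0.00013 + 0.00013 + 0.01291 = 0.35279.
To 3 decimal places, D = 0.353.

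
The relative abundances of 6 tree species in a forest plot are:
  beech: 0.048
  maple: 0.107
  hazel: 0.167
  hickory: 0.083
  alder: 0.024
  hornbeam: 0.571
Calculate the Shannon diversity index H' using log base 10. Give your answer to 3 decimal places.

0.565

Each pᵢ log₁₀ pᵢ term (working shown to 5 dp, full precision carried): 0.048×(-1.31876)=-0.06330, 0.107×(-0.97062)=-0.10386, 0.167×(-0.77728)=-0.12981, 0.083×(-1.08092)=-0.08972, 0.024×(-1.61979)=-0.03887, 0.571×(-0.24336)=-0.13896.
Sum = -0.56451, so H' = 0.565.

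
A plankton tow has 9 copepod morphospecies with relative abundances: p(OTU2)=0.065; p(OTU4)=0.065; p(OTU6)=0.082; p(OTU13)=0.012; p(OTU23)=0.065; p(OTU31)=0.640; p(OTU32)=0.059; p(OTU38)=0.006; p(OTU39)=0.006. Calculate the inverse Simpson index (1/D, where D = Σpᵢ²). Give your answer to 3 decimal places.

2.311

D = 0.065² + 0.065² + 0.082² + 0.012² + 0.065² + 0.64² + 0.059² + 0.006² + 0.006² = 0.004225 + 0.004225 + 0.006724 + 0.000144 + 0.004225 + 0.409600 + 0.003481 + 0.000036 + 0.000036 = 0.432696 (working shown to 6 dp, full precision carried).
So 1/D = 2.31109, i.e. 2.311 to 3 decimal places.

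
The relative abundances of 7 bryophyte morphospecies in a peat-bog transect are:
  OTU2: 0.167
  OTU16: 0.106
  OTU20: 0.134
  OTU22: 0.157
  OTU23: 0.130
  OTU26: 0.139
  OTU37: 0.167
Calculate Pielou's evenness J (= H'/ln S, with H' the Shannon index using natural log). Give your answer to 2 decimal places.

H' = −Σ pᵢ ln pᵢ = −((-0.2989) + (-0.2379) + (-0.2693) + (-0.2907) + (-0.2652) + (-0.2743) + (-0.2989)) = 1.9352 (working shown to 4 dp, full precision carried).
With S = 7 species, ln S = 1.9459, so J = 1.9352/1.9459 = 0.9945, i.e. 0.99 to 2 decimal places.

0.99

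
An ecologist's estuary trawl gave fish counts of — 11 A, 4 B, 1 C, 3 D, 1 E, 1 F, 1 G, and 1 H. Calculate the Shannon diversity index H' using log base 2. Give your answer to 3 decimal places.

2.314

Total N = 11+4+1+3+1+1+1+1 = 23, so the proportions are 0.478261, 0.173913, 0.043478, 0.130435, 0.043478, 0.043478, 0.043478, 0.043478 (working shown to 6 dp, full precision carried).
Each pᵢ log₂ pᵢ term: 0.478261×(-1.064130)=-0.508932, 0.173913×(-2.523562)=-0.438880, 0.043478×(-4.523562)=-0.196677, 0.130435×(-2.938599)=-0.383296, 0.043478×(-4.523562)=-0.196677, 0.043478×(-4.523562)=-0.196677, 0.043478×(-4.523562)=-0.196677, 0.043478×(-4.523562)=-0.196677.
Sum = -2.314491, so H' = 2.314.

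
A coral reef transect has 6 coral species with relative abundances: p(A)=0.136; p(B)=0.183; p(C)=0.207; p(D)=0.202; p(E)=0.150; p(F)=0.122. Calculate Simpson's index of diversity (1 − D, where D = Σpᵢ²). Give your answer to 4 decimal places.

D = 0.136² + 0.183² + 0.207² + 0.202² + 0.15² + 0.122² = 0.018496 + 0.033489 + 0.042849 + 0.040804 + 0.022500 + 0.014884 = 0.173022 (working shown to 6 dp, full precision carried).
So 1 − D = 0.826978, i.e. 0.8270 to 4 decimal places.

0.8270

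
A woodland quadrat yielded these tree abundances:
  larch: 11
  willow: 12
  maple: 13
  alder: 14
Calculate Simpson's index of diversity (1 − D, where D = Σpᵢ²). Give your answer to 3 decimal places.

Total N = 11+12+13+14 = 50, so the proportions are 0.22, 0.24, 0.26, 0.28 (working shown to 5 dp, full precision carried).
D = 0.22² + 0.24² + 0.26² + 0.28² = 0.04840 + 0.05760 + 0.06760 + 0.07840 = 0.25200.
So 1 − D = 0.74800, i.e. 0.748 to 3 decimal places.

0.748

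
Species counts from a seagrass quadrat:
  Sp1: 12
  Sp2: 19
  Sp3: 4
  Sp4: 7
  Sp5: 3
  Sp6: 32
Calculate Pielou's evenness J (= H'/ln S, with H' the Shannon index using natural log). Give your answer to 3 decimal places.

Total N = 12+19+4+7+3+32 = 77, so the proportions are 0.15584, 0.24675, 0.05195, 0.09091, 0.03896, 0.41558 (working shown to 5 dp, full precision carried).
H' = −Σ pᵢ ln pᵢ = −((-0.28970) + (-0.34530) + (-0.15364) + (-0.21799) + (-0.12644) + (-0.36491)) = 1.49797.
With S = 6 species, ln S = 1.79176, so J = 1.49797/1.79176 = 0.83603, i.e. 0.836 to 3 decimal places.

0.836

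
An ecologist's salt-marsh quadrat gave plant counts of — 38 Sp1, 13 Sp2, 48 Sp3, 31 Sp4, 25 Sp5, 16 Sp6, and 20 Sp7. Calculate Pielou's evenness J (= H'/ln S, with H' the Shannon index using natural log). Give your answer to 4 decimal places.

Total N = 38+13+48+31+25+16+20 = 191, so the proportions are 0.198953, 0.068063, 0.251309, 0.162304, 0.13089, 0.08377, 0.104712 (working shown to 6 dp, full precision carried).
H' = −Σ pᵢ ln pᵢ = −((-0.321247) + (-0.182907) + (-0.347076) + (-0.295115) + (-0.266152) + (-0.207722) + (-0.236287)) = 1.856505.
With S = 7 species, ln S = 1.945910, so J = 1.856505/1.945910 = 0.954055, i.e. 0.9541 to 4 decimal places.

0.9541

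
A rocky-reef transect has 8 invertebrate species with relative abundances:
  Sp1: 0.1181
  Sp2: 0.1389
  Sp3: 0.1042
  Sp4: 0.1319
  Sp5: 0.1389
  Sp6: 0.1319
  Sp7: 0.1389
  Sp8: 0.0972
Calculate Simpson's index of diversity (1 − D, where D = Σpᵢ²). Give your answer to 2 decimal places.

D = 0.1181² + 0.1389² + 0.1042² + 0.1319² + 0.1389² + 0.1319² + 0.1389² + 0.0972² = 0.0139 + 0.0193 + 0.0109 + 0.0174 + 0.0193 + 0.0174 + 0.0193 + 0.0094 = 0.1269 (working shown to 4 dp, full precision carried).
So 1 − D = 0.8731, i.e. 0.87 to 2 decimal places.

0.87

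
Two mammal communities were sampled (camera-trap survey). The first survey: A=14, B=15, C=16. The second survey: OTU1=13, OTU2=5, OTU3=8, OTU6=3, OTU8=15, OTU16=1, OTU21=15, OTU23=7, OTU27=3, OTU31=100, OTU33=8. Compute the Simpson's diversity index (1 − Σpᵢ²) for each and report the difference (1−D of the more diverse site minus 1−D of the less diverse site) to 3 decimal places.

The first survey: N=45, proportions 0.31111, 0.33333, 0.35556, giving 1−D = 0.66568 (working shown to 5 dp, full precision carried).
The second survey: N=178, proportions 0.07303, 0.02809, 0.04494, 0.01685, 0.08427, 0.00562, 0.08427, 0.03933, 0.01685, 0.5618, 0.04494, giving 1−D = 0.65787.
Difference = |0.66568 − 0.65787| = 0.00781, i.e. 0.008 to 3 decimal places.

0.008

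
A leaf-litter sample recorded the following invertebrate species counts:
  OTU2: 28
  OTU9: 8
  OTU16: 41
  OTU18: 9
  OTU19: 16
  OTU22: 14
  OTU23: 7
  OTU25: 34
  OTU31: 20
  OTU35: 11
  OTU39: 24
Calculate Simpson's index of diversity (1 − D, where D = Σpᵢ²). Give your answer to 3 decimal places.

0.881

Total N = 28+8+41+9+16+14+7+34+20+11+24 = 212, so the proportions are 0.13208, 0.03774, 0.1934, 0.04245, 0.07547, 0.06604, 0.03302, 0.16038, 0.09434, 0.05189, 0.11321 (working shown to 5 dp, full precision carried).
D = 0.13208² + 0.03774² + 0.1934² + 0.04245² + 0.07547² + 0.06604² + 0.03302² + 0.16038² + 0.09434² + 0.05189² + 0.11321² = 0.01744 + 0.00142 + 0.03740 + 0.00180 + 0.00570 + 0.00436 + 0.00109 + 0.02572 + 0.00890 + 0.00269 + 0.01282 = 0.11935.
So 1 − D = 0.88065, i.e. 0.881 to 3 decimal places.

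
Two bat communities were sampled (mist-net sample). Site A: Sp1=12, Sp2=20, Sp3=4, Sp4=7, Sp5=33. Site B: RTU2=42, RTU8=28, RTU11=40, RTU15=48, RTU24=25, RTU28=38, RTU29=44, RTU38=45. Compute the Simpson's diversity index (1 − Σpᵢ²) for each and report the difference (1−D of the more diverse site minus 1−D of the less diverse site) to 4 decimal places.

0.1641

Site A: N=76, proportions 0.15789474, 0.26315789, 0.05263158, 0.09210526, 0.43421053, giving 1−D = 0.70602493 (working shown to 8 dp, full precision carried).
Site B: N=310, proportions 0.13548387, 0.09032258, 0.12903226, 0.15483871, 0.08064516, 0.12258065, 0.14193548, 0.14516129, giving 1−D = 0.87011446.
Difference = |0.70602493 − 0.87011446| = 0.16408953, i.e. 0.1641 to 4 decimal places.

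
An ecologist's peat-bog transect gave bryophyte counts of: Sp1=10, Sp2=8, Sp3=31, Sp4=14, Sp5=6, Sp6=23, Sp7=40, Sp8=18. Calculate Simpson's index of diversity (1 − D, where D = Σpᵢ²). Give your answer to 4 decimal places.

0.8307

Total N = 10+8+31+14+6+23+40+18 = 150, so the proportions are 0.066667, 0.053333, 0.206667, 0.093333, 0.04, 0.153333, 0.266667, 0.12 (working shown to 6 dp, full precision carried).
D = 0.066667² + 0.053333² + 0.206667² + 0.093333² + 0.04² + 0.153333² + 0.266667² + 0.12² = 0.004444 + 0.002844 + 0.042711 + 0.008711 + 0.001600 + 0.023511 + 0.071111 + 0.014400 = 0.169333.
So 1 − D = 0.830667, i.e. 0.8307 to 4 decimal places.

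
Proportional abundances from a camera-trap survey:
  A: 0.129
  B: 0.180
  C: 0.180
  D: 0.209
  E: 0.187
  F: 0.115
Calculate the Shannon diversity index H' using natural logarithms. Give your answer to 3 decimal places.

Each pᵢ ln pᵢ term (working shown to 5 dp, full precision carried): 0.129×(-2.04794)=-0.26418, 0.18×(-1.71480)=-0.30866, 0.18×(-1.71480)=-0.30866, 0.209×(-1.56542)=-0.32717, 0.187×(-1.67665)=-0.31353, 0.115×(-2.16282)=-0.24872.
Sum = -1.77094, so H' = 1.771.

1.771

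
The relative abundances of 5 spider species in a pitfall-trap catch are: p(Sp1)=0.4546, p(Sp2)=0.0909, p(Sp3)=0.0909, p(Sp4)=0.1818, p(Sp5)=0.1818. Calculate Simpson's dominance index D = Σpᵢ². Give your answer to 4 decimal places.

D = 0.4546² + 0.0909² + 0.0909² + 0.1818² + 0.1818² = 0.206661 + 0.008263 + 0.008263 + 0.033051 + 0.033051 = 0.289289 (working shown to 6 dp, full precision carried).
To 4 decimal places, D = 0.2893.

0.2893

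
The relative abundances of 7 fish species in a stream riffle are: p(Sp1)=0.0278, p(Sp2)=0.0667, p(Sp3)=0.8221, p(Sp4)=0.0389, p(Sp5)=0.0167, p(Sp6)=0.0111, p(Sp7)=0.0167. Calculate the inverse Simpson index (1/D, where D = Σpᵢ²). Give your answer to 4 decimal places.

1.4636

D = 0.0278² + 0.0667² + 0.8221² + 0.0389² + 0.0167² + 0.0111² + 0.0167² = 0.0007728 + 0.0044489 + 0.6758484 + 0.0015132 + 0.0002789 + 0.0001232 + 0.0002789 = 0.6832643 (working shown to 7 dp, full precision carried).
So 1/D = 1.463562, i.e. 1.4636 to 4 decimal places.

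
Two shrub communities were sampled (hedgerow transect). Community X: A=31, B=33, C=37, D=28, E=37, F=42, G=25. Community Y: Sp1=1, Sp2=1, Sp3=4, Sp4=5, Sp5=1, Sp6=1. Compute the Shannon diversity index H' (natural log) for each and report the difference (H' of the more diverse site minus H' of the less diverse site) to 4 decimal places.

Community X: N=233, proportions 0.133047, 0.141631, 0.158798, 0.120172, 0.158798, 0.180258, 0.107296, giving H' = 1.932575 (working shown to 6 dp, full precision carried).
Community Y: N=13, proportions 0.076923, 0.076923, 0.307692, 0.384615, 0.076923, 0.076923, giving H' = 1.519383.
Difference = |1.932575 − 1.519383| = 0.413192, i.e. 0.4132 to 4 decimal places.

0.4132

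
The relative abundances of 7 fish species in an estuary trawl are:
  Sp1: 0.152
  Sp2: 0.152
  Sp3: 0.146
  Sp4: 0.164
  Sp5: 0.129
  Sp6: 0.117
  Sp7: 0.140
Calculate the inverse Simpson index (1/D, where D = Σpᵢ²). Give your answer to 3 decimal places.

6.928

D = 0.152² + 0.152² + 0.146² + 0.164² + 0.129² + 0.117² + 0.14² = 0.0231040 + 0.0231040 + 0.0213160 + 0.0268960 + 0.0166410 + 0.0136890 + 0.0196000 = 0.1443500 (working shown to 7 dp, full precision carried).
So 1/D = 6.92761, i.e. 6.928 to 3 decimal places.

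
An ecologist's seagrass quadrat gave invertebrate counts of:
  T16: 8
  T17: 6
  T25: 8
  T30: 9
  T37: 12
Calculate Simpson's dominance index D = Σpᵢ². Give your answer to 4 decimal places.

Total N = 8+6+8+9+12 = 43, so the proportions are 0.186047, 0.139535, 0.186047, 0.209302, 0.27907 (working shown to 6 dp, full precision carried).
D = 0.186047² + 0.139535² + 0.186047² + 0.209302² + 0.27907² = 0.034613 + 0.019470 + 0.034613 + 0.043807 + 0.077880 = 0.210384.
To 4 decimal places, D = 0.2104.

0.2104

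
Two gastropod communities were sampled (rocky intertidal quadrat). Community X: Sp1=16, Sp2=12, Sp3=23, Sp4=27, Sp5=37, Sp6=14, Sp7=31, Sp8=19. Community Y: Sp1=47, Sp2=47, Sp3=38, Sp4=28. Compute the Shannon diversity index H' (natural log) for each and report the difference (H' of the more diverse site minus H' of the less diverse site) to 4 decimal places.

Community X: N=179, proportions 0.089385, 0.067039, 0.128492, 0.150838, 0.206704, 0.078212, 0.173184, 0.106145, giving H' = 2.012900 (working shown to 6 dp, full precision carried).
Community Y: N=160, proportions 0.29375, 0.29375, 0.2375, 0.175, giving H' = 1.366150.
Difference = |2.012900 − 1.366150| = 0.646750, i.e. 0.6468 to 4 decimal places.

0.6468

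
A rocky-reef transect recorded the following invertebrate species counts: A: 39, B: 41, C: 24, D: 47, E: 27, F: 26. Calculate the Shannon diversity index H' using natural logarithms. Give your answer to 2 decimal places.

Total N = 39+41+24+47+27+26 = 204, so the proportions are 0.1912, 0.201, 0.1176, 0.2304, 0.1324, 0.1275 (working shown to 4 dp, full precision carried).
Each pᵢ ln pᵢ term: 0.1912×(-1.6546)=-0.3163, 0.201×(-1.6045)=-0.3225, 0.1176×(-2.1401)=-0.2518, 0.2304×(-1.4680)=-0.3382, 0.1324×(-2.0223)=-0.2677, 0.1275×(-2.0600)=-0.2626.
Sum = -1.7590, so H' = 1.76.

1.76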